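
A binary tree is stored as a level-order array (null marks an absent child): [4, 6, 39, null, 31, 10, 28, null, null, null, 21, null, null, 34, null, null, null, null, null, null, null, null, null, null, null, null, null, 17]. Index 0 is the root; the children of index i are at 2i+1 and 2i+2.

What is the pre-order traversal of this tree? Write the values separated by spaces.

Pre-order visits the node, then its left subtree, then its right subtree.
Visit 4.
At 4: go left to 6.
  Visit 6.
  At 6: no left child.
  At 6: go right to 31.
    Visit 31.
    At 31: no left child.
    At 31: go right to 21.
      21 is a leaf — visit 21.
At 4: go right to 39.
  Visit 39.
  At 39: go left to 10.
    10 is a leaf — visit 10.
  At 39: go right to 28.
    Visit 28.
    At 28: go left to 34.
      Visit 34.
      At 34: go left to 17.
        17 is a leaf — visit 17.
      At 34: no right child.
    At 28: no right child.

4 6 31 21 39 10 28 34 17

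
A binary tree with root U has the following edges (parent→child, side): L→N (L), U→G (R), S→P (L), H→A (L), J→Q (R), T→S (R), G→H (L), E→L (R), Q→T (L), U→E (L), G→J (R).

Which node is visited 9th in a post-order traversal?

Post-order visits the left subtree, then the right subtree, then the node.
At U: go left to E.
  At E: no left child.
  At E: go right to L.
    At L: go left to N.
      N is a leaf — visit N.
    At L: no right child.
    Visit L.
  Visit E.
At U: go right to G.
  At G: go left to H.
    At H: go left to A.
      A is a leaf — visit A.
    At H: no right child.
    Visit H.
  At G: go right to J.
    At J: no left child.
    At J: go right to Q.
      At Q: go left to T.
        At T: no left child.
        At T: go right to S.
          At S: go left to P.
            P is a leaf — visit P.
          At S: no right child.
          Visit S.
        Visit T.
      At Q: no right child.
      Visit Q.
    Visit J.
  Visit G.
Visit U.
Full post-order sequence: N, L, E, A, H, P, S, T, Q, J, G, U.

Q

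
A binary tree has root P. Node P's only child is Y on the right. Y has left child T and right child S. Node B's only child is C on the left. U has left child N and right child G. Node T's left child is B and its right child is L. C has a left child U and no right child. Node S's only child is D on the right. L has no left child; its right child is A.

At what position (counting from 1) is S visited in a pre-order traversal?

11

Pre-order visits the node, then its left subtree, then its right subtree.
Visit P.
At P: no left child.
At P: go right to Y.
  Visit Y.
  At Y: go left to T.
    Visit T.
    At T: go left to B.
      Visit B.
      At B: go left to C.
        Visit C.
        At C: go left to U.
          Visit U.
          At U: go left to N.
            N is a leaf — visit N.
          At U: go right to G.
            G is a leaf — visit G.
        At C: no right child.
      At B: no right child.
    At T: go right to L.
      Visit L.
      At L: no left child.
      At L: go right to A.
        A is a leaf — visit A.
  At Y: go right to S.
    Visit S.
    At S: no left child.
    At S: go right to D.
      D is a leaf — visit D.
Full pre-order sequence: P, Y, T, B, C, U, N, G, L, A, S, D.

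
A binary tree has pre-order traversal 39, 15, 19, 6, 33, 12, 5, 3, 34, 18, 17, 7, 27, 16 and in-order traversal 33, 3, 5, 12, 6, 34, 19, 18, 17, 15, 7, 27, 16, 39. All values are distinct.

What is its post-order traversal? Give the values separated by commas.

The first element of pre-order is the root; it splits in-order into left and right subtrees.
Root 39: left subtree has 13 nodes {33, 3, 5, 12, 6, 34, 19, 18, 17, 15, 7, 27, 16}, right has 0 { }.
  Root 15: left subtree has 9 nodes {33, 3, 5, 12, 6, 34, 19, 18, 17}, right has 3 {7, 27, 16}.
    Root 19: left subtree has 6 nodes {33, 3, 5, 12, 6, 34}, right has 2 {18, 17}.
      Root 6: left subtree has 4 nodes {33, 3, 5, 12}, right has 1 {34}.
        Root 33: left subtree has 0 nodes { }, right has 3 {3, 5, 12}.
          Root 12: left subtree has 2 nodes {3, 5}, right has 0 { }.
            Root 5: left subtree has 1 node {3}, right has 0 { }.
      Root 18: left subtree has 0 nodes { }, right has 1 {17}.
    Root 7: left subtree has 0 nodes { }, right has 2 {27, 16}.
      Root 27: left subtree has 0 nodes { }, right has 1 {16}.

3, 5, 12, 33, 34, 6, 17, 18, 19, 16, 27, 7, 15, 39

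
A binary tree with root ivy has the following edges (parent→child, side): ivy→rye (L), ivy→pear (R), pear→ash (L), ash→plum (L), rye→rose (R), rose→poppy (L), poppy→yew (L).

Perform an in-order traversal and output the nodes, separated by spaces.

In-order visits the left subtree, then the node, then the right subtree.
At ivy: go left to rye.
  At rye: no left child.
  Visit rye.
  At rye: go right to rose.
    At rose: go left to poppy.
      At poppy: go left to yew.
        yew is a leaf — visit yew.
      Visit poppy.
      At poppy: no right child.
    Visit rose.
    At rose: no right child.
Visit ivy.
At ivy: go right to pear.
  At pear: go left to ash.
    At ash: go left to plum.
      plum is a leaf — visit plum.
    Visit ash.
    At ash: no right child.
  Visit pear.
  At pear: no right child.

rye yew poppy rose ivy plum ash pear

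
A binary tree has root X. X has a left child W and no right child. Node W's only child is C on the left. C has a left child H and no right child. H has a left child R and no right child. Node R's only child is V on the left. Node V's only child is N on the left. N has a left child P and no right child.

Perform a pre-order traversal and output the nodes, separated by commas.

X, W, C, H, R, V, N, P

Pre-order visits the node, then its left subtree, then its right subtree.
Visit X.
At X: go left to W.
  Visit W.
  At W: go left to C.
    Visit C.
    At C: go left to H.
      Visit H.
      At H: go left to R.
        Visit R.
        At R: go left to V.
          Visit V.
          At V: go left to N.
            Visit N.
            At N: go left to P.
              P is a leaf — visit P.
            At N: no right child.
          At V: no right child.
        At R: no right child.
      At H: no right child.
    At C: no right child.
  At W: no right child.
At X: no right child.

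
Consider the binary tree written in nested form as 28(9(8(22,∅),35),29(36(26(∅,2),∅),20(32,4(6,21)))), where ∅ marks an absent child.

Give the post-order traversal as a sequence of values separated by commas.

22, 8, 35, 9, 2, 26, 36, 32, 6, 21, 4, 20, 29, 28

Post-order visits the left subtree, then the right subtree, then the node.
At 28: go left to 9.
  At 9: go left to 8.
    At 8: go left to 22.
      22 is a leaf — visit 22.
    At 8: no right child.
    Visit 8.
  At 9: go right to 35.
    35 is a leaf — visit 35.
  Visit 9.
At 28: go right to 29.
  At 29: go left to 36.
    At 36: go left to 26.
      At 26: no left child.
      At 26: go right to 2.
        2 is a leaf — visit 2.
      Visit 26.
    At 36: no right child.
    Visit 36.
  At 29: go right to 20.
    At 20: go left to 32.
      32 is a leaf — visit 32.
    At 20: go right to 4.
      At 4: go left to 6.
        6 is a leaf — visit 6.
      At 4: go right to 21.
        21 is a leaf — visit 21.
      Visit 4.
    Visit 20.
  Visit 29.
Visit 28.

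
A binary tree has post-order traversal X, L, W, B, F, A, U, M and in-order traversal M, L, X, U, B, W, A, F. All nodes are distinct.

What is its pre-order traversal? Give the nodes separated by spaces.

The last element of post-order is the root; it splits in-order into left and right subtrees.
Root M: left subtree has 0 nodes { }, right has 7 {L, X, U, B, W, A, F}.
  Root U: left subtree has 2 nodes {L, X}, right has 4 {B, W, A, F}.
    Root L: left subtree has 0 nodes { }, right has 1 {X}.
    Root A: left subtree has 2 nodes {B, W}, right has 1 {F}.
      Root B: left subtree has 0 nodes { }, right has 1 {W}.

M U L X A B W F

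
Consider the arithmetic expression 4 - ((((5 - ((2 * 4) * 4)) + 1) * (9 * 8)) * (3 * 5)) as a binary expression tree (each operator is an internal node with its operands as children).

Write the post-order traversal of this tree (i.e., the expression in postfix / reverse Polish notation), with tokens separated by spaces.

Post-order on an expression tree gives postfix notation: for each operator, emit left operand, right operand, then the operator.

4 5 2 4 * 4 * - 1 + 9 8 * * 3 5 * * -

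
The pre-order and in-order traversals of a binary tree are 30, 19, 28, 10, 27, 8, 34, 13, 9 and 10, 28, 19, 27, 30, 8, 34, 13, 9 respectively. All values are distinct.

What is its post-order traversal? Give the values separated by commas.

The first element of pre-order is the root; it splits in-order into left and right subtrees.
Root 30: left subtree has 4 nodes {10, 28, 19, 27}, right has 4 {8, 34, 13, 9}.
  Root 19: left subtree has 2 nodes {10, 28}, right has 1 {27}.
    Root 28: left subtree has 1 node {10}, right has 0 { }.
  Root 8: left subtree has 0 nodes { }, right has 3 {34, 13, 9}.
    Root 34: left subtree has 0 nodes { }, right has 2 {13, 9}.
      Root 13: left subtree has 0 nodes { }, right has 1 {9}.

10, 28, 27, 19, 9, 13, 34, 8, 30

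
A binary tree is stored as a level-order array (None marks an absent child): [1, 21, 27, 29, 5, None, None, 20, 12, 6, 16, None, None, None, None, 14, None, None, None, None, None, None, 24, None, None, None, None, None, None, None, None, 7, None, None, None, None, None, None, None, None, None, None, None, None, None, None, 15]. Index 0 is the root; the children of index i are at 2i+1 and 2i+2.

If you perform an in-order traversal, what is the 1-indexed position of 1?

12

In-order visits the left subtree, then the node, then the right subtree.
At 1: go left to 21.
  At 21: go left to 29.
    At 29: go left to 20.
      At 20: go left to 14.
        At 14: go left to 7.
          7 is a leaf — visit 7.
        Visit 14.
        At 14: no right child.
      Visit 20.
      At 20: no right child.
    Visit 29.
    At 29: go right to 12.
      12 is a leaf — visit 12.
  Visit 21.
  At 21: go right to 5.
    At 5: go left to 6.
      6 is a leaf — visit 6.
    Visit 5.
    At 5: go right to 16.
      At 16: no left child.
      Visit 16.
      At 16: go right to 24.
        At 24: no left child.
        Visit 24.
        At 24: go right to 15.
          15 is a leaf — visit 15.
Visit 1.
At 1: go right to 27.
  27 is a leaf — visit 27.
Full in-order sequence: 7, 14, 20, 29, 12, 21, 6, 5, 16, 24, 15, 1, 27.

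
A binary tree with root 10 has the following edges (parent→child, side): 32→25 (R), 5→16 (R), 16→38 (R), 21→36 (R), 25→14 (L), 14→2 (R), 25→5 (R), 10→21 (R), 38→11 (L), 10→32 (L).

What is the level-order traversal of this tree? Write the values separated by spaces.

Level-order visits nodes level by level from the root, left to right within each level.
Level 0: 10
Level 1: 32, 21
Level 2: 25, 36
Level 3: 14, 5
Level 4: 2, 16
Level 5: 38
Level 6: 11

10 32 21 25 36 14 5 2 16 38 11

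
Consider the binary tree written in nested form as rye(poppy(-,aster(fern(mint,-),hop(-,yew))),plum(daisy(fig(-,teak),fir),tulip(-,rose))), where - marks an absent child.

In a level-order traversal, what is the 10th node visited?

Level-order visits nodes level by level from the root, left to right within each level.
Level 0: rye
Level 1: poppy, plum
Level 2: aster, daisy, tulip
Level 3: fern, hop, fig, fir, rose
Level 4: mint, yew, teak
Full level-order sequence: rye, poppy, plum, aster, daisy, tulip, fern, hop, fig, fir, rose, mint, yew, teak.

fir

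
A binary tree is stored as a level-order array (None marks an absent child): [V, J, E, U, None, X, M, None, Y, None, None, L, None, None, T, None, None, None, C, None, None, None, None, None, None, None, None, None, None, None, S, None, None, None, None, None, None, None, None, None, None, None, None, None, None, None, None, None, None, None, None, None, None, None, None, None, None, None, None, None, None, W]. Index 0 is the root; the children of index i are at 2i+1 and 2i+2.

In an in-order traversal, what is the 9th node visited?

M

In-order visits the left subtree, then the node, then the right subtree.
At V: go left to J.
  At J: go left to U.
    At U: no left child.
    Visit U.
    At U: go right to Y.
      At Y: no left child.
      Visit Y.
      At Y: go right to C.
        C is a leaf — visit C.
  Visit J.
  At J: no right child.
Visit V.
At V: go right to E.
  At E: go left to X.
    At X: go left to L.
      L is a leaf — visit L.
    Visit X.
    At X: no right child.
  Visit E.
  At E: go right to M.
    At M: no left child.
    Visit M.
    At M: go right to T.
      At T: no left child.
      Visit T.
      At T: go right to S.
        At S: go left to W.
          W is a leaf — visit W.
        Visit S.
        At S: no right child.
Full in-order sequence: U, Y, C, J, V, L, X, E, M, T, W, S.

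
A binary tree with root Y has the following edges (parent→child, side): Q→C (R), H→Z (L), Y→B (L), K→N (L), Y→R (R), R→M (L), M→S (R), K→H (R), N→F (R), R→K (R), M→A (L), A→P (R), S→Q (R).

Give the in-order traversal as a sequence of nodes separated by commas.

B, Y, A, P, M, S, Q, C, R, N, F, K, Z, H

In-order visits the left subtree, then the node, then the right subtree.
At Y: go left to B.
  B is a leaf — visit B.
Visit Y.
At Y: go right to R.
  At R: go left to M.
    At M: go left to A.
      At A: no left child.
      Visit A.
      At A: go right to P.
        P is a leaf — visit P.
    Visit M.
    At M: go right to S.
      At S: no left child.
      Visit S.
      At S: go right to Q.
        At Q: no left child.
        Visit Q.
        At Q: go right to C.
          C is a leaf — visit C.
  Visit R.
  At R: go right to K.
    At K: go left to N.
      At N: no left child.
      Visit N.
      At N: go right to F.
        F is a leaf — visit F.
    Visit K.
    At K: go right to H.
      At H: go left to Z.
        Z is a leaf — visit Z.
      Visit H.
      At H: no right child.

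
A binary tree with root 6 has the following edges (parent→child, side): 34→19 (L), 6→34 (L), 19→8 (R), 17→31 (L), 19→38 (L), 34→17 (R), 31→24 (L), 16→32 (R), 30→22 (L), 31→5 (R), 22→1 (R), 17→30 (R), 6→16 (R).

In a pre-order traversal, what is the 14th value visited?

Pre-order visits the node, then its left subtree, then its right subtree.
Visit 6.
At 6: go left to 34.
  Visit 34.
  At 34: go left to 19.
    Visit 19.
    At 19: go left to 38.
      38 is a leaf — visit 38.
    At 19: go right to 8.
      8 is a leaf — visit 8.
  At 34: go right to 17.
    Visit 17.
    At 17: go left to 31.
      Visit 31.
      At 31: go left to 24.
        24 is a leaf — visit 24.
      At 31: go right to 5.
        5 is a leaf — visit 5.
    At 17: go right to 30.
      Visit 30.
      At 30: go left to 22.
        Visit 22.
        At 22: no left child.
        At 22: go right to 1.
          1 is a leaf — visit 1.
      At 30: no right child.
At 6: go right to 16.
  Visit 16.
  At 16: no left child.
  At 16: go right to 32.
    32 is a leaf — visit 32.
Full pre-order sequence: 6, 34, 19, 38, 8, 17, 31, 24, 5, 30, 22, 1, 16, 32.

32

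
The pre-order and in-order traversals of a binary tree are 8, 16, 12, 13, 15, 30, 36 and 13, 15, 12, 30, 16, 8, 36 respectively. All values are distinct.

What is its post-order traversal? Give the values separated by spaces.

The first element of pre-order is the root; it splits in-order into left and right subtrees.
Root 8: left subtree has 5 nodes {13, 15, 12, 30, 16}, right has 1 {36}.
  Root 16: left subtree has 4 nodes {13, 15, 12, 30}, right has 0 { }.
    Root 12: left subtree has 2 nodes {13, 15}, right has 1 {30}.
      Root 13: left subtree has 0 nodes { }, right has 1 {15}.

15 13 30 12 16 36 8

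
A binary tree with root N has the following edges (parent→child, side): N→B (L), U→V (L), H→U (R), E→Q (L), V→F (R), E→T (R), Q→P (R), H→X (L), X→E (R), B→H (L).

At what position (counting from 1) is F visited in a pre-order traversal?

Pre-order visits the node, then its left subtree, then its right subtree.
Visit N.
At N: go left to B.
  Visit B.
  At B: go left to H.
    Visit H.
    At H: go left to X.
      Visit X.
      At X: no left child.
      At X: go right to E.
        Visit E.
        At E: go left to Q.
          Visit Q.
          At Q: no left child.
          At Q: go right to P.
            P is a leaf — visit P.
        At E: go right to T.
          T is a leaf — visit T.
    At H: go right to U.
      Visit U.
      At U: go left to V.
        Visit V.
        At V: no left child.
        At V: go right to F.
          F is a leaf — visit F.
      At U: no right child.
  At B: no right child.
At N: no right child.
Full pre-order sequence: N, B, H, X, E, Q, P, T, U, V, F.

11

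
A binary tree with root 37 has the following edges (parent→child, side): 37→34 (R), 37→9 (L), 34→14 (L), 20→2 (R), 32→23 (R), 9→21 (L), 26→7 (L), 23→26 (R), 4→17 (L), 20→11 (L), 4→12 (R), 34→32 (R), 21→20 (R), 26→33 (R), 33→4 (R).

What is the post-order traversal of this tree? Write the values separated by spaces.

Post-order visits the left subtree, then the right subtree, then the node.
At 37: go left to 9.
  At 9: go left to 21.
    At 21: no left child.
    At 21: go right to 20.
      At 20: go left to 11.
        11 is a leaf — visit 11.
      At 20: go right to 2.
        2 is a leaf — visit 2.
      Visit 20.
    Visit 21.
  At 9: no right child.
  Visit 9.
At 37: go right to 34.
  At 34: go left to 14.
    14 is a leaf — visit 14.
  At 34: go right to 32.
    At 32: no left child.
    At 32: go right to 23.
      At 23: no left child.
      At 23: go right to 26.
        At 26: go left to 7.
          7 is a leaf — visit 7.
        At 26: go right to 33.
          At 33: no left child.
          At 33: go right to 4.
            At 4: go left to 17.
              17 is a leaf — visit 17.
            At 4: go right to 12.
              12 is a leaf — visit 12.
            Visit 4.
          Visit 33.
        Visit 26.
      Visit 23.
    Visit 32.
  Visit 34.
Visit 37.

11 2 20 21 9 14 7 17 12 4 33 26 23 32 34 37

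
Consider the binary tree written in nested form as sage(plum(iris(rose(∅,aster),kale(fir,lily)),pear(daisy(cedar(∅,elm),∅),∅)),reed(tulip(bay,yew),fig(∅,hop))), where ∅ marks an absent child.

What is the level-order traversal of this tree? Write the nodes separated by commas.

sage, plum, reed, iris, pear, tulip, fig, rose, kale, daisy, bay, yew, hop, aster, fir, lily, cedar, elm

Level-order visits nodes level by level from the root, left to right within each level.
Level 0: sage
Level 1: plum, reed
Level 2: iris, pear, tulip, fig
Level 3: rose, kale, daisy, bay, yew, hop
Level 4: aster, fir, lily, cedar
Level 5: elm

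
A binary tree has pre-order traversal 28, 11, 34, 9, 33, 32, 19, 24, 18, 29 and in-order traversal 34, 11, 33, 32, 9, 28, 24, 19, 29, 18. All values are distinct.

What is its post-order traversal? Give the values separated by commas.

The first element of pre-order is the root; it splits in-order into left and right subtrees.
Root 28: left subtree has 5 nodes {34, 11, 33, 32, 9}, right has 4 {24, 19, 29, 18}.
  Root 11: left subtree has 1 node {34}, right has 3 {33, 32, 9}.
    Root 9: left subtree has 2 nodes {33, 32}, right has 0 { }.
      Root 33: left subtree has 0 nodes { }, right has 1 {32}.
  Root 19: left subtree has 1 node {24}, right has 2 {29, 18}.
    Root 18: left subtree has 1 node {29}, right has 0 { }.

34, 32, 33, 9, 11, 24, 29, 18, 19, 28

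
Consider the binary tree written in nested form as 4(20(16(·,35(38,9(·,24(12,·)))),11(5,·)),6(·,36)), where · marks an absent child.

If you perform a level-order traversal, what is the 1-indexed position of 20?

2

Level-order visits nodes level by level from the root, left to right within each level.
Level 0: 4
Level 1: 20, 6
Level 2: 16, 11, 36
Level 3: 35, 5
Level 4: 38, 9
Level 5: 24
Level 6: 12
Full level-order sequence: 4, 20, 6, 16, 11, 36, 35, 5, 38, 9, 24, 12.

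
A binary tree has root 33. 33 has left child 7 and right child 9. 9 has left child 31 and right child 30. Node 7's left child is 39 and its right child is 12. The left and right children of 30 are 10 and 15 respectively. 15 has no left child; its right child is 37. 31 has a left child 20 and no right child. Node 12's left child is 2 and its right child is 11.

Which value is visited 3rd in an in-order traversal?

2

In-order visits the left subtree, then the node, then the right subtree.
At 33: go left to 7.
  At 7: go left to 39.
    39 is a leaf — visit 39.
  Visit 7.
  At 7: go right to 12.
    At 12: go left to 2.
      2 is a leaf — visit 2.
    Visit 12.
    At 12: go right to 11.
      11 is a leaf — visit 11.
Visit 33.
At 33: go right to 9.
  At 9: go left to 31.
    At 31: go left to 20.
      20 is a leaf — visit 20.
    Visit 31.
    At 31: no right child.
  Visit 9.
  At 9: go right to 30.
    At 30: go left to 10.
      10 is a leaf — visit 10.
    Visit 30.
    At 30: go right to 15.
      At 15: no left child.
      Visit 15.
      At 15: go right to 37.
        37 is a leaf — visit 37.
Full in-order sequence: 39, 7, 2, 12, 11, 33, 20, 31, 9, 10, 30, 15, 37.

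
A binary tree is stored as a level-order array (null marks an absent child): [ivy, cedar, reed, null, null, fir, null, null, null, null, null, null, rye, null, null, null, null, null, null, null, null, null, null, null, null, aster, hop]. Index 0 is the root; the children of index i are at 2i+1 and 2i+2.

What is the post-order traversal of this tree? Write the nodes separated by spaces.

Post-order visits the left subtree, then the right subtree, then the node.
At ivy: go left to cedar.
  cedar is a leaf — visit cedar.
At ivy: go right to reed.
  At reed: go left to fir.
    At fir: no left child.
    At fir: go right to rye.
      At rye: go left to aster.
        aster is a leaf — visit aster.
      At rye: go right to hop.
        hop is a leaf — visit hop.
      Visit rye.
    Visit fir.
  At reed: no right child.
  Visit reed.
Visit ivy.

cedar aster hop rye fir reed ivy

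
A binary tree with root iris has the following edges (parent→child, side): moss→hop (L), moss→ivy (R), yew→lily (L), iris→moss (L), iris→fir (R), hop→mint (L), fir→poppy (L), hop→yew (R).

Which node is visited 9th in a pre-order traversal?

Pre-order visits the node, then its left subtree, then its right subtree.
Visit iris.
At iris: go left to moss.
  Visit moss.
  At moss: go left to hop.
    Visit hop.
    At hop: go left to mint.
      mint is a leaf — visit mint.
    At hop: go right to yew.
      Visit yew.
      At yew: go left to lily.
        lily is a leaf — visit lily.
      At yew: no right child.
  At moss: go right to ivy.
    ivy is a leaf — visit ivy.
At iris: go right to fir.
  Visit fir.
  At fir: go left to poppy.
    poppy is a leaf — visit poppy.
  At fir: no right child.
Full pre-order sequence: iris, moss, hop, mint, yew, lily, ivy, fir, poppy.

poppy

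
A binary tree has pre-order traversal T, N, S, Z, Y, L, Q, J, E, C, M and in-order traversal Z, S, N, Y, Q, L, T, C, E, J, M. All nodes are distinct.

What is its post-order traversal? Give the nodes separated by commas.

The first element of pre-order is the root; it splits in-order into left and right subtrees.
Root T: left subtree has 6 nodes {Z, S, N, Y, Q, L}, right has 4 {C, E, J, M}.
  Root N: left subtree has 2 nodes {Z, S}, right has 3 {Y, Q, L}.
    Root S: left subtree has 1 node {Z}, right has 0 { }.
    Root Y: left subtree has 0 nodes { }, right has 2 {Q, L}.
      Root L: left subtree has 1 node {Q}, right has 0 { }.
  Root J: left subtree has 2 nodes {C, E}, right has 1 {M}.
    Root E: left subtree has 1 node {C}, right has 0 { }.

Z, S, Q, L, Y, N, C, E, M, J, T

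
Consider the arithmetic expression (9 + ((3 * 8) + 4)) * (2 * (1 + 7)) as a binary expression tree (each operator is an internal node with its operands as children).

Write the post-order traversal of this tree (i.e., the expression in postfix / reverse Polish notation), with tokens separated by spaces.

Post-order on an expression tree gives postfix notation: for each operator, emit left operand, right operand, then the operator.

9 3 8 * 4 + + 2 1 7 + * *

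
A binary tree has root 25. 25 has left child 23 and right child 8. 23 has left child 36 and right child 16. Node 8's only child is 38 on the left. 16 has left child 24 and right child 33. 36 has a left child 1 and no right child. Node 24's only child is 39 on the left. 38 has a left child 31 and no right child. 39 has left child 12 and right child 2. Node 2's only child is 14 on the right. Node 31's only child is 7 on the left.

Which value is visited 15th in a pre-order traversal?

Pre-order visits the node, then its left subtree, then its right subtree.
Visit 25.
At 25: go left to 23.
  Visit 23.
  At 23: go left to 36.
    Visit 36.
    At 36: go left to 1.
      1 is a leaf — visit 1.
    At 36: no right child.
  At 23: go right to 16.
    Visit 16.
    At 16: go left to 24.
      Visit 24.
      At 24: go left to 39.
        Visit 39.
        At 39: go left to 12.
          12 is a leaf — visit 12.
        At 39: go right to 2.
          Visit 2.
          At 2: no left child.
          At 2: go right to 14.
            14 is a leaf — visit 14.
      At 24: no right child.
    At 16: go right to 33.
      33 is a leaf — visit 33.
At 25: go right to 8.
  Visit 8.
  At 8: go left to 38.
    Visit 38.
    At 38: go left to 31.
      Visit 31.
      At 31: go left to 7.
        7 is a leaf — visit 7.
      At 31: no right child.
    At 38: no right child.
  At 8: no right child.
Full pre-order sequence: 25, 23, 36, 1, 16, 24, 39, 12, 2, 14, 33, 8, 38, 31, 7.

7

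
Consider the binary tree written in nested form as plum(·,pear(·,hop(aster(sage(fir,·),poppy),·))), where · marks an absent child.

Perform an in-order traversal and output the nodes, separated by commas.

plum, pear, fir, sage, aster, poppy, hop

In-order visits the left subtree, then the node, then the right subtree.
At plum: no left child.
Visit plum.
At plum: go right to pear.
  At pear: no left child.
  Visit pear.
  At pear: go right to hop.
    At hop: go left to aster.
      At aster: go left to sage.
        At sage: go left to fir.
          fir is a leaf — visit fir.
        Visit sage.
        At sage: no right child.
      Visit aster.
      At aster: go right to poppy.
        poppy is a leaf — visit poppy.
    Visit hop.
    At hop: no right child.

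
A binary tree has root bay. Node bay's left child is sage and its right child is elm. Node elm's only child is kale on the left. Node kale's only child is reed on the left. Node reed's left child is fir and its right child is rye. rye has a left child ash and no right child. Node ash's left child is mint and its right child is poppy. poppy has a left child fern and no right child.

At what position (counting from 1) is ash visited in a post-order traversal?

Post-order visits the left subtree, then the right subtree, then the node.
At bay: go left to sage.
  sage is a leaf — visit sage.
At bay: go right to elm.
  At elm: go left to kale.
    At kale: go left to reed.
      At reed: go left to fir.
        fir is a leaf — visit fir.
      At reed: go right to rye.
        At rye: go left to ash.
          At ash: go left to mint.
            mint is a leaf — visit mint.
          At ash: go right to poppy.
            At poppy: go left to fern.
              fern is a leaf — visit fern.
            At poppy: no right child.
            Visit poppy.
          Visit ash.
        At rye: no right child.
        Visit rye.
      Visit reed.
    At kale: no right child.
    Visit kale.
  At elm: no right child.
  Visit elm.
Visit bay.
Full post-order sequence: sage, fir, mint, fern, poppy, ash, rye, reed, kale, elm, bay.

6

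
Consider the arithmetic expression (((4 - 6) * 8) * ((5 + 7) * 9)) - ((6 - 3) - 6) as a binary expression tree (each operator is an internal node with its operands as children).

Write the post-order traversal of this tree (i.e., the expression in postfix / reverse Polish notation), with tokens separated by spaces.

Post-order on an expression tree gives postfix notation: for each operator, emit left operand, right operand, then the operator.

4 6 - 8 * 5 7 + 9 * * 6 3 - 6 - -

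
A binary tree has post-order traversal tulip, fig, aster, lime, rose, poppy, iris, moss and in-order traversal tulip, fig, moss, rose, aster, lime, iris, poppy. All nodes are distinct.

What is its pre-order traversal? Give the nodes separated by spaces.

The last element of post-order is the root; it splits in-order into left and right subtrees.
Root moss: left subtree has 2 nodes {tulip, fig}, right has 5 {rose, aster, lime, iris, poppy}.
  Root fig: left subtree has 1 node {tulip}, right has 0 { }.
  Root iris: left subtree has 3 nodes {rose, aster, lime}, right has 1 {poppy}.
    Root rose: left subtree has 0 nodes { }, right has 2 {aster, lime}.
      Root lime: left subtree has 1 node {aster}, right has 0 { }.

moss fig tulip iris rose lime aster poppy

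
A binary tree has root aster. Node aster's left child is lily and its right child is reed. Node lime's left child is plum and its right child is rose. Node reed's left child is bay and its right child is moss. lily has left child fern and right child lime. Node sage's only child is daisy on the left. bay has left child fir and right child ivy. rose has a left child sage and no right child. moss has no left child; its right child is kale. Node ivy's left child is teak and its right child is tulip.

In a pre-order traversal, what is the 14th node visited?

Pre-order visits the node, then its left subtree, then its right subtree.
Visit aster.
At aster: go left to lily.
  Visit lily.
  At lily: go left to fern.
    fern is a leaf — visit fern.
  At lily: go right to lime.
    Visit lime.
    At lime: go left to plum.
      plum is a leaf — visit plum.
    At lime: go right to rose.
      Visit rose.
      At rose: go left to sage.
        Visit sage.
        At sage: go left to daisy.
          daisy is a leaf — visit daisy.
        At sage: no right child.
      At rose: no right child.
At aster: go right to reed.
  Visit reed.
  At reed: go left to bay.
    Visit bay.
    At bay: go left to fir.
      fir is a leaf — visit fir.
    At bay: go right to ivy.
      Visit ivy.
      At ivy: go left to teak.
        teak is a leaf — visit teak.
      At ivy: go right to tulip.
        tulip is a leaf — visit tulip.
  At reed: go right to moss.
    Visit moss.
    At moss: no left child.
    At moss: go right to kale.
      kale is a leaf — visit kale.
Full pre-order sequence: aster, lily, fern, lime, plum, rose, sage, daisy, reed, bay, fir, ivy, teak, tulip, moss, kale.

tulip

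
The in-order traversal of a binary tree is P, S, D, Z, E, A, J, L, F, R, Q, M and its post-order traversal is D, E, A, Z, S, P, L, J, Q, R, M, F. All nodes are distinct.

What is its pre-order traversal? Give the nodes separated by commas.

The last element of post-order is the root; it splits in-order into left and right subtrees.
Root F: left subtree has 8 nodes {P, S, D, Z, E, A, J, L}, right has 3 {R, Q, M}.
  Root J: left subtree has 6 nodes {P, S, D, Z, E, A}, right has 1 {L}.
    Root P: left subtree has 0 nodes { }, right has 5 {S, D, Z, E, A}.
      Root S: left subtree has 0 nodes { }, right has 4 {D, Z, E, A}.
        Root Z: left subtree has 1 node {D}, right has 2 {E, A}.
          Root A: left subtree has 1 node {E}, right has 0 { }.
  Root M: left subtree has 2 nodes {R, Q}, right has 0 { }.
    Root R: left subtree has 0 nodes { }, right has 1 {Q}.

F, J, P, S, Z, D, A, E, L, M, R, Q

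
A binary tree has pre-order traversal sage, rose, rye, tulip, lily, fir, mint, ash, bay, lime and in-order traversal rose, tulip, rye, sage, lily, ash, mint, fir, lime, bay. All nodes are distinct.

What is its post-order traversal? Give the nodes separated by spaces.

tulip rye rose ash mint lime bay fir lily sage

The first element of pre-order is the root; it splits in-order into left and right subtrees.
Root sage: left subtree has 3 nodes {rose, tulip, rye}, right has 6 {lily, ash, mint, fir, lime, bay}.
  Root rose: left subtree has 0 nodes { }, right has 2 {tulip, rye}.
    Root rye: left subtree has 1 node {tulip}, right has 0 { }.
  Root lily: left subtree has 0 nodes { }, right has 5 {ash, mint, fir, lime, bay}.
    Root fir: left subtree has 2 nodes {ash, mint}, right has 2 {lime, bay}.
      Root mint: left subtree has 1 node {ash}, right has 0 { }.
      Root bay: left subtree has 1 node {lime}, right has 0 { }.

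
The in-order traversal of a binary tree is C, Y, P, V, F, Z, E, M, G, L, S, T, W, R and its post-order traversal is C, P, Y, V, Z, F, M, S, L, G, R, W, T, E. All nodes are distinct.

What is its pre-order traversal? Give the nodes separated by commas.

E, F, V, Y, C, P, Z, T, G, M, L, S, W, R

The last element of post-order is the root; it splits in-order into left and right subtrees.
Root E: left subtree has 6 nodes {C, Y, P, V, F, Z}, right has 7 {M, G, L, S, T, W, R}.
  Root F: left subtree has 4 nodes {C, Y, P, V}, right has 1 {Z}.
    Root V: left subtree has 3 nodes {C, Y, P}, right has 0 { }.
      Root Y: left subtree has 1 node {C}, right has 1 {P}.
  Root T: left subtree has 4 nodes {M, G, L, S}, right has 2 {W, R}.
    Root G: left subtree has 1 node {M}, right has 2 {L, S}.
      Root L: left subtree has 0 nodes { }, right has 1 {S}.
    Root W: left subtree has 0 nodes { }, right has 1 {R}.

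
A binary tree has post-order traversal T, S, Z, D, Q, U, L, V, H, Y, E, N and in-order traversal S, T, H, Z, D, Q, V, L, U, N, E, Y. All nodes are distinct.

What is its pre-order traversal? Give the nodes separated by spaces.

N H S T V Q D Z L U E Y

The last element of post-order is the root; it splits in-order into left and right subtrees.
Root N: left subtree has 9 nodes {S, T, H, Z, D, Q, V, L, U}, right has 2 {E, Y}.
  Root H: left subtree has 2 nodes {S, T}, right has 6 {Z, D, Q, V, L, U}.
    Root S: left subtree has 0 nodes { }, right has 1 {T}.
    Root V: left subtree has 3 nodes {Z, D, Q}, right has 2 {L, U}.
      Root Q: left subtree has 2 nodes {Z, D}, right has 0 { }.
        Root D: left subtree has 1 node {Z}, right has 0 { }.
      Root L: left subtree has 0 nodes { }, right has 1 {U}.
  Root E: left subtree has 0 nodes { }, right has 1 {Y}.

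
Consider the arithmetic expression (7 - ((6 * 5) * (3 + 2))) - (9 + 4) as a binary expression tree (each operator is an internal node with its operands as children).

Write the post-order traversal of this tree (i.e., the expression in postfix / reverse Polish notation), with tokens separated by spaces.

Post-order on an expression tree gives postfix notation: for each operator, emit left operand, right operand, then the operator.

7 6 5 * 3 2 + * - 9 4 + -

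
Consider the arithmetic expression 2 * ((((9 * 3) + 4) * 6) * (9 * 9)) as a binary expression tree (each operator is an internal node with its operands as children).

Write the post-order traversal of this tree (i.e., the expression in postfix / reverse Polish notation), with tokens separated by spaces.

2 9 3 * 4 + 6 * 9 9 * * *

Post-order on an expression tree gives postfix notation: for each operator, emit left operand, right operand, then the operator.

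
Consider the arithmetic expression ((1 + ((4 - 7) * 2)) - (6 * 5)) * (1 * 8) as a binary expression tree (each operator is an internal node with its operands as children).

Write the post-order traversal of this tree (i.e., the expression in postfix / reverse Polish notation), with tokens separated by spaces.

Post-order on an expression tree gives postfix notation: for each operator, emit left operand, right operand, then the operator.

1 4 7 - 2 * + 6 5 * - 1 8 * *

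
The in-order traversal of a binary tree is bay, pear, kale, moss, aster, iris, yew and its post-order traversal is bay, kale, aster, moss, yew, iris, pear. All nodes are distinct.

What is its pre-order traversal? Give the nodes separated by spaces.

The last element of post-order is the root; it splits in-order into left and right subtrees.
Root pear: left subtree has 1 node {bay}, right has 5 {kale, moss, aster, iris, yew}.
  Root iris: left subtree has 3 nodes {kale, moss, aster}, right has 1 {yew}.
    Root moss: left subtree has 1 node {kale}, right has 1 {aster}.

pear bay iris moss kale aster yew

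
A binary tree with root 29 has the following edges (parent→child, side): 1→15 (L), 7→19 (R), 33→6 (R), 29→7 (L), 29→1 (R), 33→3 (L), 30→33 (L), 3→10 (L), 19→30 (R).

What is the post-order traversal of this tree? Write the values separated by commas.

Post-order visits the left subtree, then the right subtree, then the node.
At 29: go left to 7.
  At 7: no left child.
  At 7: go right to 19.
    At 19: no left child.
    At 19: go right to 30.
      At 30: go left to 33.
        At 33: go left to 3.
          At 3: go left to 10.
            10 is a leaf — visit 10.
          At 3: no right child.
          Visit 3.
        At 33: go right to 6.
          6 is a leaf — visit 6.
        Visit 33.
      At 30: no right child.
      Visit 30.
    Visit 19.
  Visit 7.
At 29: go right to 1.
  At 1: go left to 15.
    15 is a leaf — visit 15.
  At 1: no right child.
  Visit 1.
Visit 29.

10, 3, 6, 33, 30, 19, 7, 15, 1, 29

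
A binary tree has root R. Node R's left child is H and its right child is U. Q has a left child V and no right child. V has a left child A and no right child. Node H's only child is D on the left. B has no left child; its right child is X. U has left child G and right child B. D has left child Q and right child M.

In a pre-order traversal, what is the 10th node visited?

Pre-order visits the node, then its left subtree, then its right subtree.
Visit R.
At R: go left to H.
  Visit H.
  At H: go left to D.
    Visit D.
    At D: go left to Q.
      Visit Q.
      At Q: go left to V.
        Visit V.
        At V: go left to A.
          A is a leaf — visit A.
        At V: no right child.
      At Q: no right child.
    At D: go right to M.
      M is a leaf — visit M.
  At H: no right child.
At R: go right to U.
  Visit U.
  At U: go left to G.
    G is a leaf — visit G.
  At U: go right to B.
    Visit B.
    At B: no left child.
    At B: go right to X.
      X is a leaf — visit X.
Full pre-order sequence: R, H, D, Q, V, A, M, U, G, B, X.

B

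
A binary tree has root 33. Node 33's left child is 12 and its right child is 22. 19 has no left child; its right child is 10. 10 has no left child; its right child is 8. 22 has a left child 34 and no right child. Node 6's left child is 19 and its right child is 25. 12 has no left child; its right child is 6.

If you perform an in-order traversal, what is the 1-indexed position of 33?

7

In-order visits the left subtree, then the node, then the right subtree.
At 33: go left to 12.
  At 12: no left child.
  Visit 12.
  At 12: go right to 6.
    At 6: go left to 19.
      At 19: no left child.
      Visit 19.
      At 19: go right to 10.
        At 10: no left child.
        Visit 10.
        At 10: go right to 8.
          8 is a leaf — visit 8.
    Visit 6.
    At 6: go right to 25.
      25 is a leaf — visit 25.
Visit 33.
At 33: go right to 22.
  At 22: go left to 34.
    34 is a leaf — visit 34.
  Visit 22.
  At 22: no right child.
Full in-order sequence: 12, 19, 10, 8, 6, 25, 33, 34, 22.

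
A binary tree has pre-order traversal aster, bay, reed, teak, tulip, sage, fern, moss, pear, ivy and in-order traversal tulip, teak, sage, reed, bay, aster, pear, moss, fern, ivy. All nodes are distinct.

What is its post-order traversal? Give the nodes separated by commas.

tulip, sage, teak, reed, bay, pear, moss, ivy, fern, aster

The first element of pre-order is the root; it splits in-order into left and right subtrees.
Root aster: left subtree has 5 nodes {tulip, teak, sage, reed, bay}, right has 4 {pear, moss, fern, ivy}.
  Root bay: left subtree has 4 nodes {tulip, teak, sage, reed}, right has 0 { }.
    Root reed: left subtree has 3 nodes {tulip, teak, sage}, right has 0 { }.
      Root teak: left subtree has 1 node {tulip}, right has 1 {sage}.
  Root fern: left subtree has 2 nodes {pear, moss}, right has 1 {ivy}.
    Root moss: left subtree has 1 node {pear}, right has 0 { }.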